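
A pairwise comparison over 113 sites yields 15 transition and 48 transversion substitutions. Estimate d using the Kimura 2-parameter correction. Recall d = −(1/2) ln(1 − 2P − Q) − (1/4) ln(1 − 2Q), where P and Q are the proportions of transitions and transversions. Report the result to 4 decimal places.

P = 15/113 ≈ 0.132743 and Q = 48/113 ≈ 0.424779.
Under the Kimura two-parameter model, d = −½ ln(1 − 2P − Q) − ¼ ln(1 − 2Q).
1 − 2P − Q = 0.309735, giving −½ ln(0.309735) = 0.586019.
1 − 2Q = 0.150442, giving −¼ ln(0.150442) = 0.473544.
d = 0.586019 + 0.473544 = 1.059563.

1.0596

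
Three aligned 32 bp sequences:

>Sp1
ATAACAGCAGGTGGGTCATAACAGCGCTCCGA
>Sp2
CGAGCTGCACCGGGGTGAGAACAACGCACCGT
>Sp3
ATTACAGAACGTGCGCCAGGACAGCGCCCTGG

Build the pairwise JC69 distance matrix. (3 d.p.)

d(Sp1,Sp2) = 0.520, d(Sp1,Sp3) = 0.404, d(Sp2,Sp3) = 0.824

Sp1–Sp2: 12/32 sites differ → p = 0.375, d = −0.75 ln(1 − 0.5) = 0.519860 ≈ 0.520.
Sp1–Sp3: 10/32 sites differ → p = 0.3125, d = −0.75 ln(1 − 0.416667) = 0.404248 ≈ 0.404.
Sp2–Sp3: 16/32 sites differ → p = 0.5, d = −0.75 ln(1 − 0.666667) = 0.823960 ≈ 0.824.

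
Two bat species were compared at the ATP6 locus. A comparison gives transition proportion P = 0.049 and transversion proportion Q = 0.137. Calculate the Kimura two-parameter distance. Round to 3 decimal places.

0.214

Under the Kimura two-parameter model, d = −½ ln(1 − 2P − Q) − ¼ ln(1 − 2Q).
1 − 2P − Q = 0.765, giving −½ ln(0.765) = 0.133940.
1 − 2Q = 0.726, giving −¼ ln(0.726) = 0.080051.
d = 0.133940 + 0.080051 = 0.213991.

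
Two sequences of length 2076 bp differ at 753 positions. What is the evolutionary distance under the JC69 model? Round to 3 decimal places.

p = 753/2076 ≈ 0.362717.
d = −(3/4) ln(1 − 4p/3) = −0.75 ln(1 − 0.483623) = −0.75 ln(0.516377)
  = −0.75 × (-0.660918) = 0.495689 substitutions/site.

0.496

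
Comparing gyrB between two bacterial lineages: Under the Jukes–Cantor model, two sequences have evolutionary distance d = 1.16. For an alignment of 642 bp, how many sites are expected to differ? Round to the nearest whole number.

Invert JC69: p = (3/4)(1 − e^(−4d/3)) = 0.75 × (1 − e^(-1.546667)) = 0.75 × (1 − 0.212957) = 0.590282.
Expected differing sites = pL ≈ 0.590282 × 642 = 378.961044 ≈ 379.

379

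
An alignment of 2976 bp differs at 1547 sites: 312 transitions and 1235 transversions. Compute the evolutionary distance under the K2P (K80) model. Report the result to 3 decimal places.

0.933

P = 312/2976 ≈ 0.104839 and Q = 1235/2976 ≈ 0.414987.
Under the Kimura two-parameter model, d = −½ ln(1 − 2P − Q) − ¼ ln(1 − 2Q).
1 − 2P − Q = 0.375335, giving −½ ln(0.375335) = 0.489968.
1 − 2Q = 0.170026, giving −¼ ln(0.170026) = 0.442951.
d = 0.489968 + 0.442951 = 0.932919.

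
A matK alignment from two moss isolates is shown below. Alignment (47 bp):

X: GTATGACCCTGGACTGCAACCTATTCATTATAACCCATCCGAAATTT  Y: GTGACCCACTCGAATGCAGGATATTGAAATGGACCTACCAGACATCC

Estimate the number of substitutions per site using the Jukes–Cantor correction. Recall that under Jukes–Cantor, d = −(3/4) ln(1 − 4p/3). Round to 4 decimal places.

The sequences differ at 22 of 47 sites, so p = 22/47 ≈ 0.468085.
d = −(3/4) ln(1 − 4p/3) = −0.75 ln(1 − 0.624113) = −0.75 ln(0.375887)
  = −0.75 × (-0.978467) = 0.733850 substitutions/site.

0.7339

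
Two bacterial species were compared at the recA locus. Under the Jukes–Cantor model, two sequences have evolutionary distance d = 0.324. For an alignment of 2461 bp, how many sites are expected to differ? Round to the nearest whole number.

Invert JC69: p = (3/4)(1 − e^(−4d/3)) = 0.75 × (1 − e^(-0.432)) = 0.75 × (1 − 0.649209) = 0.263093.
Expected differing sites = pL ≈ 0.263093 × 2461 = 647.471873 ≈ 647.

647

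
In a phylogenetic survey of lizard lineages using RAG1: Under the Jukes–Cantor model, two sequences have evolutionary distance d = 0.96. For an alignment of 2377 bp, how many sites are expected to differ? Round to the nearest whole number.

Invert JC69: p = (3/4)(1 − e^(−4d/3)) = 0.75 × (1 − e^(-1.28)) = 0.75 × (1 − 0.278037) = 0.541472.
Expected differing sites = pL ≈ 0.541472 × 2377 = 1287.078944 ≈ 1287.

1287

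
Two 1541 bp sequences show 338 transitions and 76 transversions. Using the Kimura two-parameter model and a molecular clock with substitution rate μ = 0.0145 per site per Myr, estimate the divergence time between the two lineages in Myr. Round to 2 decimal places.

P = 338/1541 ≈ 0.219338 and Q = 76/1541 ≈ 0.049319.
Under the Kimura two-parameter model, d = −½ ln(1 − 2P − Q) − ¼ ln(1 − 2Q).
1 − 2P − Q = 0.512005, giving −½ ln(0.512005) = 0.334710.
1 − 2Q = 0.901362, giving −¼ ln(0.901362) = 0.025962.
d = 0.334710 + 0.025962 = 0.360672.
Under a molecular clock d = 2μt, so t = d/(2μ) = 0.360672 / (2 × 0.0145) = 12.44 Myr.

12.44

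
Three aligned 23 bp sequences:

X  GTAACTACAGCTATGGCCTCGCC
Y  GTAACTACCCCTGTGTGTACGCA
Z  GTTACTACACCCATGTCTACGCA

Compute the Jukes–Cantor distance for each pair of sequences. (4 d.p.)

X–Y: 8/23 sites differ → p ≈ 0.347826, d = −0.75 ln(1 − 0.463768) = 0.467391 ≈ 0.4674.
X–Z: 7/23 sites differ → p ≈ 0.304348, d = −0.75 ln(1 − 0.405797) = 0.390401 ≈ 0.3904.
Y–Z: 5/23 sites differ → p ≈ 0.217391, d = −0.75 ln(1 − 0.289855) = 0.256715 ≈ 0.2567.

d(X,Y) = 0.4674, d(X,Z) = 0.3904, d(Y,Z) = 0.2567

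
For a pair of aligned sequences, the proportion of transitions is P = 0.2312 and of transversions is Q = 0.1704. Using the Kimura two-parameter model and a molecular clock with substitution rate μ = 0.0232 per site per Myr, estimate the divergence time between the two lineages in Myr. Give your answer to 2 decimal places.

13.04

Under the Kimura two-parameter model, d = −½ ln(1 − 2P − Q) − ¼ ln(1 − 2Q).
1 − 2P − Q = 0.3672, giving −½ ln(0.3672) = 0.500924.
1 − 2Q = 0.6592, giving −¼ ln(0.6592) = 0.104182.
d = 0.500924 + 0.104182 = 0.605106.
Under a molecular clock d = 2μt, so t = d/(2μ) = 0.605106 / (2 × 0.0232) = 13.04 Myr.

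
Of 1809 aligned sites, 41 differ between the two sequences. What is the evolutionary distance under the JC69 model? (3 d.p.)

0.023

p = 41/1809 ≈ 0.022664.
d = −(3/4) ln(1 − 4p/3) = −0.75 ln(1 − 0.030219) = −0.75 ln(0.969781)
  = −0.75 × (-0.030685) = 0.023014 substitutions/site.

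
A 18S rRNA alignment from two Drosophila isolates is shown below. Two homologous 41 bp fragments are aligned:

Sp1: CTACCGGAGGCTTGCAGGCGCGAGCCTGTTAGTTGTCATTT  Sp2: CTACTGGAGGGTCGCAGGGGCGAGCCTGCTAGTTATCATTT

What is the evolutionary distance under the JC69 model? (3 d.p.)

The sequences differ at 6 of 41 sites (5, 11, 13, 19, 29, 35), so p = 6/41 ≈ 0.146341.
d = −(3/4) ln(1 − 4p/3) = −0.75 ln(1 − 0.195121) = −0.75 ln(0.804879)
  = −0.75 × (-0.217063) = 0.162797 substitutions/site.

0.163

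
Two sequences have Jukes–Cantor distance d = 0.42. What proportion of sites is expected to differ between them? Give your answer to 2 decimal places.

p = (3/4)(1 − e^(−4d/3)) = 0.75 × (1 − e^(-0.56)) = 0.75 × (1 − 0.571209) = 0.321593.

0.32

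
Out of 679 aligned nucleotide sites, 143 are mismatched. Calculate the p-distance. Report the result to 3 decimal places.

0.211

p = 143/679 = 0.210603… ≈ 0.211 (to 3 d.p.).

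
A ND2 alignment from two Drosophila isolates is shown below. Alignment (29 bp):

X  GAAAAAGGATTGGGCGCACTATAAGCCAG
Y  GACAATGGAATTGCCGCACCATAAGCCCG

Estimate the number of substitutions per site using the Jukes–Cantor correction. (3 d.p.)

The sequences differ at 7 of 29 sites (3, 6, 10, 12, 14, 20, 28), so p = 7/29 ≈ 0.241379.
d = −(3/4) ln(1 − 4p/3) = −0.75 ln(1 − 0.321839) = −0.75 ln(0.678161)
  = −0.75 × (-0.388371) = 0.291278 substitutions/site.

0.291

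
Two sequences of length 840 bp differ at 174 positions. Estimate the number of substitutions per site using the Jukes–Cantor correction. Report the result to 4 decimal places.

p = 174/840 ≈ 0.207143.
d = −(3/4) ln(1 − 4p/3) = −0.75 ln(1 − 0.276191) = −0.75 ln(0.723809)
  = −0.75 × (-0.323228) = 0.242421 substitutions/site.

0.2424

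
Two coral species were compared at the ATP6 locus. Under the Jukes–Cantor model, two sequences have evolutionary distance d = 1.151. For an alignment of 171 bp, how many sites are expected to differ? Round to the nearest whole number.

Invert JC69: p = (3/4)(1 − e^(−4d/3)) = 0.75 × (1 − e^(-1.534667)) = 0.75 × (1 − 0.215527) = 0.588355.
Expected differing sites = pL ≈ 0.588355 × 171 = 100.608705 ≈ 101.

101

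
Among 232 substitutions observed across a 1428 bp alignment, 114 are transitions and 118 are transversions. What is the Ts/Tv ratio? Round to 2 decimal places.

0.97

R = 114/118 = 0.966101… ≈ 0.97 (to 2 d.p.).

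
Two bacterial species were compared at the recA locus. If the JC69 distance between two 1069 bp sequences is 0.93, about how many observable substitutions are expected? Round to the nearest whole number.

570

Invert JC69: p = (3/4)(1 − e^(−4d/3)) = 0.75 × (1 − e^(-1.24)) = 0.75 × (1 − 0.289384) = 0.532962.
Expected differing sites = pL ≈ 0.532962 × 1069 = 569.736378 ≈ 570.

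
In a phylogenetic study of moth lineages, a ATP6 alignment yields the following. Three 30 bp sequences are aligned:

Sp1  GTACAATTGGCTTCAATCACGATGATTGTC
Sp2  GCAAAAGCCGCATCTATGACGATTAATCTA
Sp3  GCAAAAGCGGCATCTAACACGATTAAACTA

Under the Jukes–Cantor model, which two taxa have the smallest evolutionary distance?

Sp2 and Sp3

Sp1–Sp2: 12/30 differ, p = 0.400, d = 0.572.
Sp1–Sp3: 12/30 differ, p = 0.400, d = 0.572.
Sp2–Sp3: 4/30 differ, p = 0.133, d = 0.147.
The smallest distance is between Sp2 and Sp3.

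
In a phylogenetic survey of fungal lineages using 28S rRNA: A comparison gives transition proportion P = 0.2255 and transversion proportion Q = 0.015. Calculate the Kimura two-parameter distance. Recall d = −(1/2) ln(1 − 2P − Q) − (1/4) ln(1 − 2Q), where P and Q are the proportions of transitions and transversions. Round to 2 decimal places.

0.32

Under the Kimura two-parameter model, d = −½ ln(1 − 2P − Q) − ¼ ln(1 − 2Q).
1 − 2P − Q = 0.534, giving −½ ln(0.534) = 0.313680.
1 − 2Q = 0.97, giving −¼ ln(0.97) = 0.007615.
d = 0.313680 + 0.007615 = 0.321295.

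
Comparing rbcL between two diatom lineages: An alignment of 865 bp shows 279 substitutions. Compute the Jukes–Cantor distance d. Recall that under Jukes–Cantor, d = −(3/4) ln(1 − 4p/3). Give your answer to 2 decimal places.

0.42

p = 279/865 ≈ 0.322543.
d = −(3/4) ln(1 − 4p/3) = −0.75 ln(1 − 0.430057) = −0.75 ln(0.569943)
  = −0.75 × (-0.562219) = 0.421664 substitutions/site.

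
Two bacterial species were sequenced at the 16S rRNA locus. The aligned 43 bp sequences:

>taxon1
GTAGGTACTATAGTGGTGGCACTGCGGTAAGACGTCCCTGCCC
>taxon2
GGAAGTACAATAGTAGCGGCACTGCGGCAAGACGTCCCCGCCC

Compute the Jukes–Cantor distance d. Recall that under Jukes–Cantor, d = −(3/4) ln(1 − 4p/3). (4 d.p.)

The sequences differ at 7 of 43 sites (2, 4, 9, 15, 17, 28, 39), so p = 7/43 ≈ 0.162791.
d = −(3/4) ln(1 − 4p/3) = −0.75 ln(1 − 0.217055) = −0.75 ln(0.782945)
  = −0.75 × (-0.244693) = 0.183520 substitutions/site.

0.1835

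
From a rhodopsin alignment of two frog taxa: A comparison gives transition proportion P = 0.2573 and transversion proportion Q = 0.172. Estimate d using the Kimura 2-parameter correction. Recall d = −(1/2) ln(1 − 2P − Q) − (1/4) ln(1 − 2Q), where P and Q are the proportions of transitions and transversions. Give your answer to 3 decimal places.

0.686

Under the Kimura two-parameter model, d = −½ ln(1 − 2P − Q) − ¼ ln(1 − 2Q).
1 − 2P − Q = 0.3134, giving −½ ln(0.3134) = 0.580137.
1 − 2Q = 0.656, giving −¼ ln(0.656) = 0.105399.
d = 0.580137 + 0.105399 = 0.685536.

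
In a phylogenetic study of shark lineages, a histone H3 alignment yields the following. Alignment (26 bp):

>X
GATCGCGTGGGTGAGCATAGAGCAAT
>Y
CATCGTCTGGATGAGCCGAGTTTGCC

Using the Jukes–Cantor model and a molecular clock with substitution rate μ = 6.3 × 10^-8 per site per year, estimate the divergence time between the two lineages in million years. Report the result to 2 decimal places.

The sequences differ at 12 of 26 sites, so p = 12/26 ≈ 0.461538.
d = −(3/4) ln(1 − 4p/3) = −0.75 ln(1 − 0.615384) = −0.75 ln(0.384616)
  = −0.75 × (-0.955510) = 0.716633 substitutions/site.
Under a molecular clock d = 2μt, so t = d/(2μ) = 0.716633 / (2 × 6.3 × 10^-8) = 5.69 million years.

5.69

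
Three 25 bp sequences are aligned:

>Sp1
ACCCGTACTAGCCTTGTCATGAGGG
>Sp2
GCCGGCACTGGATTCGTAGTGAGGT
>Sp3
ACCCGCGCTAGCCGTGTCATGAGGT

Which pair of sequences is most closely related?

Sp1–Sp2: 10/25 differ, p = 0.400, d = 0.572.
Sp1–Sp3: 4/25 differ, p = 0.160, d = 0.180.
Sp2–Sp3: 10/25 differ, p = 0.400, d = 0.572.
The smallest distance is between Sp1 and Sp3.

Sp1 and Sp3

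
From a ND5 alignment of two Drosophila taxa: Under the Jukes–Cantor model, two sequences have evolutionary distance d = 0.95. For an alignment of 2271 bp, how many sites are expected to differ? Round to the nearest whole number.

Invert JC69: p = (3/4)(1 − e^(−4d/3)) = 0.75 × (1 − e^(-1.266667)) = 0.75 × (1 − 0.281769) = 0.538673.
Expected differing sites = pL ≈ 0.538673 × 2271 = 1223.326383 ≈ 1223.

1223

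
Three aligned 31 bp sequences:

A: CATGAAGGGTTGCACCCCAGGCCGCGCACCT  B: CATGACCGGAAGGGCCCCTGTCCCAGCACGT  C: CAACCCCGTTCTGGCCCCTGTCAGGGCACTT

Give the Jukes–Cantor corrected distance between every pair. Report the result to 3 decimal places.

d(A,B) = 0.481, d(A,C) = 0.777, d(B,C) = 0.481

A–B: 11/31 sites differ → p ≈ 0.354839, d = −0.75 ln(1 − 0.473119) = 0.480585 ≈ 0.481.
A–C: 15/31 sites differ → p ≈ 0.483871, d = −0.75 ln(1 − 0.645161) = 0.777068 ≈ 0.777.
B–C: 11/31 sites differ → p ≈ 0.354839, d = −0.75 ln(1 − 0.473119) = 0.480585 ≈ 0.481.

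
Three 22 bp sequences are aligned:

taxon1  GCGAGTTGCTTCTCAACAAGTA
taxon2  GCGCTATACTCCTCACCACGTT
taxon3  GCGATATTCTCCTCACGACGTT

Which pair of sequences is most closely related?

taxon2 and taxon3

taxon1–taxon2: 8/22 differ, p = 0.364, d = 0.497.
taxon1–taxon3: 8/22 differ, p = 0.364, d = 0.497.
taxon2–taxon3: 3/22 differ, p = 0.136, d = 0.151.
The smallest distance is between taxon2 and taxon3.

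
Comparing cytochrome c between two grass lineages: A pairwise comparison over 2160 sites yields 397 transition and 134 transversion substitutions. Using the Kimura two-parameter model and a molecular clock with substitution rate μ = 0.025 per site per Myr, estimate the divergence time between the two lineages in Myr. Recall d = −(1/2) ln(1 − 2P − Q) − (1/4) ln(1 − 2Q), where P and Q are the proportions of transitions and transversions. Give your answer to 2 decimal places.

6.28

P = 397/2160 ≈ 0.183796 and Q = 134/2160 ≈ 0.062037.
Under the Kimura two-parameter model, d = −½ ln(1 − 2P − Q) − ¼ ln(1 − 2Q).
1 − 2P − Q = 0.570371, giving −½ ln(0.570371) = 0.280734.
1 − 2Q = 0.875926, giving −¼ ln(0.875926) = 0.033118.
d = 0.280734 + 0.033118 = 0.313852.
Under a molecular clock d = 2μt, so t = d/(2μ) = 0.313852 / (2 × 0.025) = 6.28 Myr.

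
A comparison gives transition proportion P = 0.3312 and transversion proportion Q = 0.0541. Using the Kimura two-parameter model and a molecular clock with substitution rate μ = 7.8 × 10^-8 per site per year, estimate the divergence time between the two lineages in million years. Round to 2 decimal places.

Under the Kimura two-parameter model, d = −½ ln(1 − 2P − Q) − ¼ ln(1 − 2Q).
1 − 2P − Q = 0.2835, giving −½ ln(0.2835) = 0.630272.
1 − 2Q = 0.8918, giving −¼ ln(0.8918) = 0.028628.
d = 0.630272 + 0.028628 = 0.658900.
Under a molecular clock d = 2μt, so t = d/(2μ) = 0.658900 / (2 × 7.8 × 10^-8) = 4.22 million years.

4.22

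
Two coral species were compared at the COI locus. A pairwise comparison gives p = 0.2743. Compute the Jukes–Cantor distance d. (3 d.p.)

0.341

d = −(3/4) ln(1 − 4p/3) = −0.75 ln(1 − 0.365733) = −0.75 ln(0.634267)
  = −0.75 × (-0.455285) = 0.341464 substitutions/site.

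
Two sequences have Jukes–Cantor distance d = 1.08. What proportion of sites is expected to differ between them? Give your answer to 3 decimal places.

p = (3/4)(1 − e^(−4d/3)) = 0.75 × (1 − e^(-1.44)) = 0.75 × (1 − 0.236928) = 0.572304.

0.572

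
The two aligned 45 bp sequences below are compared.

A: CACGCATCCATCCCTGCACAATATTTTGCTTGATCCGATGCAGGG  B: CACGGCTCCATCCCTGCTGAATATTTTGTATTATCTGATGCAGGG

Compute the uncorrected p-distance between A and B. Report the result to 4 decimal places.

0.1778

The sequences differ at 8 of 45 positions (sites 5, 6, 18, 19, 29, 30, 32, 36).
p = 8/45 = 0.177777… ≈ 0.1778 (to 4 d.p.).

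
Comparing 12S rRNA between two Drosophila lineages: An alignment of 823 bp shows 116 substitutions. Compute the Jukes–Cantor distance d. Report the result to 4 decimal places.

p = 116/823 ≈ 0.140948.
d = −(3/4) ln(1 − 4p/3) = −0.75 ln(1 − 0.187931) = −0.75 ln(0.812069)
  = −0.75 × (-0.208170) = 0.156128 substitutions/site.

0.1561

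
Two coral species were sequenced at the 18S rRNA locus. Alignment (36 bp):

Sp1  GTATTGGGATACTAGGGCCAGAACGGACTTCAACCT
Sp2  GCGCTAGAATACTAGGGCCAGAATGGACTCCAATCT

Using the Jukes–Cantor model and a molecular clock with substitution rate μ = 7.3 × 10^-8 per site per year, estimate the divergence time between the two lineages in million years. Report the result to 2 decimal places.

The sequences differ at 8 of 36 sites (2, 3, 4, 6, 8, 24, 30, 34), so p = 8/36 ≈ 0.222222.
d = −(3/4) ln(1 − 4p/3) = −0.75 ln(1 − 0.296296) = −0.75 ln(0.703704)
  = −0.75 × (-0.351397) = 0.263548 substitutions/site.
Under a molecular clock d = 2μt, so t = d/(2μ) = 0.263548 / (2 × 7.3 × 10^-8) = 1.81 million years.

1.81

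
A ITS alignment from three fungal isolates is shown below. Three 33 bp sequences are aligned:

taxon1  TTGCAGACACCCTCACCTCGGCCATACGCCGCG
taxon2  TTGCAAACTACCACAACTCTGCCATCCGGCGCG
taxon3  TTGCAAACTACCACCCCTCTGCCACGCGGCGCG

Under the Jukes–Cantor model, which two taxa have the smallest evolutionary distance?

taxon2 and taxon3

taxon1–taxon2: 8/33 differ, p = 0.242, d = 0.293.
taxon1–taxon3: 9/33 differ, p = 0.273, d = 0.339.
taxon2–taxon3: 4/33 differ, p = 0.121, d = 0.132.
The smallest distance is between taxon2 and taxon3.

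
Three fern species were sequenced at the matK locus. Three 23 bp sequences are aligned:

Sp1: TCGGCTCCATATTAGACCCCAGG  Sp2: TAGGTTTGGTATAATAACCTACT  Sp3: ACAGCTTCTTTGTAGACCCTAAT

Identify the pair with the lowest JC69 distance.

Sp1 and Sp3

Sp1–Sp2: 11/23 differ, p = 0.478, d = 0.761.
Sp1–Sp3: 9/23 differ, p = 0.391, d = 0.553.
Sp2–Sp3: 12/23 differ, p = 0.522, d = 0.892.
The smallest distance is between Sp1 and Sp3.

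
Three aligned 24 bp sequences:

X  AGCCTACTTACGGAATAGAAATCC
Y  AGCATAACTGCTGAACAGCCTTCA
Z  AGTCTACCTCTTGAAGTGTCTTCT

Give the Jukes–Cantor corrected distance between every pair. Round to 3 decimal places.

X–Y: 10/24 sites differ → p ≈ 0.416667, d = −0.75 ln(1 − 0.555556) = 0.608198 ≈ 0.608.
X–Z: 11/24 sites differ → p ≈ 0.458333, d = −0.75 ln(1 − 0.611111) = 0.708346 ≈ 0.708.
Y–Z: 9/24 sites differ → p = 0.375, d = −0.75 ln(1 − 0.5) = 0.519860 ≈ 0.520.

d(X,Y) = 0.608, d(X,Z) = 0.708, d(Y,Z) = 0.520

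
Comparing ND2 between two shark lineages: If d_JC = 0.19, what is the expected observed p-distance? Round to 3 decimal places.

0.168

p = (3/4)(1 − e^(−4d/3)) = 0.75 × (1 − e^(-0.253333)) = 0.75 × (1 − 0.776209) = 0.167843.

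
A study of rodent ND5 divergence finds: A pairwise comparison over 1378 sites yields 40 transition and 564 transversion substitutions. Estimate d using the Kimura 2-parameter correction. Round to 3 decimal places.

P = 40/1378 ≈ 0.029028 and Q = 564/1378 ≈ 0.409289.
Under the Kimura two-parameter model, d = −½ ln(1 − 2P − Q) − ¼ ln(1 − 2Q).
1 − 2P − Q = 0.532655, giving −½ ln(0.532655) = 0.314941.
1 − 2Q = 0.181422, giving −¼ ln(0.181422) = 0.426732.
d = 0.314941 + 0.426732 = 0.741673.

0.742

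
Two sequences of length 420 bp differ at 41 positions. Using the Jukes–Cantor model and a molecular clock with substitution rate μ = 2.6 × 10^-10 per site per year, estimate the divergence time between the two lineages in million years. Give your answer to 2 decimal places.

p = 41/420 ≈ 0.097619.
d = −(3/4) ln(1 − 4p/3) = −0.75 ln(1 − 0.130159) = −0.75 ln(0.869841)
  = −0.75 × (-0.139445) = 0.104584 substitutions/site.
Under a molecular clock d = 2μt, so t = d/(2μ) = 0.104584 / (2 × 2.6 × 10^-10) = 201.12 million years.

201.12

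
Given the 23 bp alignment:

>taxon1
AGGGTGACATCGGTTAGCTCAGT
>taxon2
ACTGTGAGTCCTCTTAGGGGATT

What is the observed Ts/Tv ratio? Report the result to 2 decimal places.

Transitions are A↔G and C↔T; transversions are all other mismatches.
Transitions: 1. Transversions: 10.
R = 1/10 = 0.10.

0.10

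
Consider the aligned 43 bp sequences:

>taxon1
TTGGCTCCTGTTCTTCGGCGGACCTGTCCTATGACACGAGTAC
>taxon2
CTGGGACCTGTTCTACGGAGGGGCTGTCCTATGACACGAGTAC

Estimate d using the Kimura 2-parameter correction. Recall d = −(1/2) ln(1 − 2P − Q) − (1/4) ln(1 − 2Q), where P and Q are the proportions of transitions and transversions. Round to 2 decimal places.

Of 43 sites, 2 differences are transitions and 5 are transversions, so P = 2/43 ≈ 0.046512 and Q = 5/43 ≈ 0.116279.
Under the Kimura two-parameter model, d = −½ ln(1 − 2P − Q) − ¼ ln(1 − 2Q).
1 − 2P − Q = 0.790697, giving −½ ln(0.790697) = 0.117420.
1 − 2Q = 0.767442, giving −¼ ln(0.767442) = 0.066173.
d = 0.117420 + 0.066173 = 0.183593.

0.18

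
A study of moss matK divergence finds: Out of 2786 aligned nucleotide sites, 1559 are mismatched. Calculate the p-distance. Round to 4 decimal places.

0.5596

p = 1559/2786 = 0.559583… ≈ 0.5596 (to 4 d.p.).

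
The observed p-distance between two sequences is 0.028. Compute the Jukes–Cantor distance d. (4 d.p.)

d = −(3/4) ln(1 − 4p/3) = −0.75 ln(1 − 0.037333) = −0.75 ln(0.962667)
  = −0.75 × (-0.038048) = 0.028536 substitutions/site.

0.0285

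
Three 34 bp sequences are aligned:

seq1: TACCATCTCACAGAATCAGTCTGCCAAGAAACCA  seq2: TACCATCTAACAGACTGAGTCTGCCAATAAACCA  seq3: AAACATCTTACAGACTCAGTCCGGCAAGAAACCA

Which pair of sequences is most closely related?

seq1–seq2: 4/34 differ, p = 0.118, d = 0.128.
seq1–seq3: 6/34 differ, p = 0.176, d = 0.201.
seq2–seq3: 7/34 differ, p = 0.206, d = 0.241.
The smallest distance is between seq1 and seq2.

seq1 and seq2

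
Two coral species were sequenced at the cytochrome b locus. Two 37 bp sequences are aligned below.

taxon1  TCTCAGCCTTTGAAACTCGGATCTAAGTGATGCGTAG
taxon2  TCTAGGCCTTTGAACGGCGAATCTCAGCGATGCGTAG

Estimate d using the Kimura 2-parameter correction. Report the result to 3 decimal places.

Of 37 sites, 3 differences are transitions and 5 are transversions, so P = 3/37 ≈ 0.081081 and Q = 5/37 ≈ 0.135135.
Under the Kimura two-parameter model, d = −½ ln(1 − 2P − Q) − ¼ ln(1 − 2Q).
1 − 2P − Q = 0.702703, giving −½ ln(0.702703) = 0.176410.
1 − 2Q = 0.72973, giving −¼ ln(0.72973) = 0.078770.
d = 0.176410 + 0.078770 = 0.255180.

0.255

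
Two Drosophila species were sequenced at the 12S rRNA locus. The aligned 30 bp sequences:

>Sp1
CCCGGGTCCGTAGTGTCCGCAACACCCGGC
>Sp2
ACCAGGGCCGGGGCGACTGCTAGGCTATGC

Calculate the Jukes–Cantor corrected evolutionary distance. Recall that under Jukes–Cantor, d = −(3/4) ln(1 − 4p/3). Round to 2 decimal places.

The sequences differ at 14 of 30 sites, so p = 14/30 ≈ 0.466667.
d = −(3/4) ln(1 − 4p/3) = −0.75 ln(1 − 0.622223) = −0.75 ln(0.377777)
  = −0.75 × (-0.973451) = 0.730088 substitutions/site.

0.73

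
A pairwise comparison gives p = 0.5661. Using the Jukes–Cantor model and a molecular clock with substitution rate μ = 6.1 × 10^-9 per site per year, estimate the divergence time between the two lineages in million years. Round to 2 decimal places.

d = −(3/4) ln(1 − 4p/3) = −0.75 ln(1 − 0.7548) = −0.75 ln(0.2452)
  = −0.75 × (-1.405681) = 1.054261 substitutions/site.
Under a molecular clock d = 2μt, so t = d/(2μ) = 1.054261 / (2 × 6.1 × 10^-9) = 86.41 million years.

86.41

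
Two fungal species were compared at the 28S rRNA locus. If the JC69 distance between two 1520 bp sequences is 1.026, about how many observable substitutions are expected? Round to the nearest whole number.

Invert JC69: p = (3/4)(1 − e^(−4d/3)) = 0.75 × (1 − e^(-1.368)) = 0.75 × (1 − 0.254616) = 0.559038.
Expected differing sites = pL ≈ 0.559038 × 1520 = 849.73776 ≈ 850.

850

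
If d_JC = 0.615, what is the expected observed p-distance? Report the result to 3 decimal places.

p = (3/4)(1 − e^(−4d/3)) = 0.75 × (1 − e^(-0.82)) = 0.75 × (1 − 0.440432) = 0.419676.

0.420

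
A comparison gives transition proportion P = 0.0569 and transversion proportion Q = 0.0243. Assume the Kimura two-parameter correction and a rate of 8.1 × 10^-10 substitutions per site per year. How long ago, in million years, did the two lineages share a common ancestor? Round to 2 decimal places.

Under the Kimura two-parameter model, d = −½ ln(1 − 2P − Q) − ¼ ln(1 − 2Q).
1 − 2P − Q = 0.8619, giving −½ ln(0.8619) = 0.074308.
1 − 2Q = 0.9514, giving −¼ ln(0.9514) = 0.012455.
d = 0.074308 + 0.012455 = 0.086763.
Under a molecular clock d = 2μt, so t = d/(2μ) = 0.086763 / (2 × 8.1 × 10^-10) = 53.56 million years.

53.56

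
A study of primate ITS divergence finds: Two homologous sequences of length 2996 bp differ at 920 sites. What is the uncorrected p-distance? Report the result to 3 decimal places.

0.307

p = 920/2996 = 0.307076… ≈ 0.307 (to 3 d.p.).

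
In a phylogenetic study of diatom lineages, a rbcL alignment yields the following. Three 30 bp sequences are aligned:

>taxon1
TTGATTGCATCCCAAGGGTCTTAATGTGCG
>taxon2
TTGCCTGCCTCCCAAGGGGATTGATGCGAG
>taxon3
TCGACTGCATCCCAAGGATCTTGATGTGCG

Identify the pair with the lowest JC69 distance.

taxon1 and taxon3

taxon1–taxon2: 8/30 differ, p = 0.267, d = 0.330.
taxon1–taxon3: 4/30 differ, p = 0.133, d = 0.147.
taxon2–taxon3: 8/30 differ, p = 0.267, d = 0.330.
The smallest distance is between taxon1 and taxon3.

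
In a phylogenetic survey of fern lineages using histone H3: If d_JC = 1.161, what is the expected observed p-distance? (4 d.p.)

0.5905

p = (3/4)(1 − e^(−4d/3)) = 0.75 × (1 − e^(-1.548)) = 0.75 × (1 − 0.212673) = 0.590495.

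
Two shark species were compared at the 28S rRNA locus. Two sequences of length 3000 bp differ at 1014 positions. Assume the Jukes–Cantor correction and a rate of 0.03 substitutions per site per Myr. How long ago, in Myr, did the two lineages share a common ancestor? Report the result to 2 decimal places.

7.49

p = 1014/3000 = 0.338.
d = −(3/4) ln(1 − 4p/3) = −0.75 ln(1 − 0.450667) = −0.75 ln(0.549333)
  = −0.75 × (-0.599050) = 0.449288 substitutions/site.
Under a molecular clock d = 2μt, so t = d/(2μ) = 0.449288 / (2 × 0.03) = 7.49 Myr.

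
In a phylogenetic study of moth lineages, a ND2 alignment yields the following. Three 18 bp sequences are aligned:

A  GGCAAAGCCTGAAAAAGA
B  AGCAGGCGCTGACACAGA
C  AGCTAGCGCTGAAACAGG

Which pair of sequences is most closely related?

A–B: 7/18 differ, p = 0.389, d = 0.548.
A–C: 7/18 differ, p = 0.389, d = 0.548.
B–C: 4/18 differ, p = 0.222, d = 0.264.
The smallest distance is between B and C.

B and C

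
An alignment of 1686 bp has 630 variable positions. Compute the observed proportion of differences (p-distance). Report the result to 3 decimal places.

0.374

p = 630/1686 = 0.373665… ≈ 0.374 (to 3 d.p.).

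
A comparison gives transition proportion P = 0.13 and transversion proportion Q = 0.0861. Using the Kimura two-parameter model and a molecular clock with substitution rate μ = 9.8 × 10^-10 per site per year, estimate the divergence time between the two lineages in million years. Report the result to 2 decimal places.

132.47

Under the Kimura two-parameter model, d = −½ ln(1 − 2P − Q) − ¼ ln(1 − 2Q).
1 − 2P − Q = 0.6539, giving −½ ln(0.6539) = 0.212400.
1 − 2Q = 0.8278, giving −¼ ln(0.8278) = 0.047246.
d = 0.212400 + 0.047246 = 0.259646.
Under a molecular clock d = 2μt, so t = d/(2μ) = 0.259646 / (2 × 9.8 × 10^-10) = 132.47 million years.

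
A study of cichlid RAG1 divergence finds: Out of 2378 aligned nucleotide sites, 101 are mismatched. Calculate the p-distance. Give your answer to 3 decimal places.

0.042

p = 101/2378 = 0.042472… ≈ 0.042 (to 3 d.p.).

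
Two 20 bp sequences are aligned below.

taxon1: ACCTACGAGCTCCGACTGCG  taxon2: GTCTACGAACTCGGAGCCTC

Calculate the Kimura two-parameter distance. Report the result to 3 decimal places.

Of 20 sites, 5 differences are transitions and 4 are transversions, so P = 5/20 = 0.25 and Q = 4/20 = 0.2.
Under the Kimura two-parameter model, d = −½ ln(1 − 2P − Q) − ¼ ln(1 − 2Q).
1 − 2P − Q = 0.3, giving −½ ln(0.3) = 0.601986.
1 − 2Q = 0.6, giving −¼ ln(0.6) = 0.127706.
d = 0.601986 + 0.127706 = 0.729692.

0.730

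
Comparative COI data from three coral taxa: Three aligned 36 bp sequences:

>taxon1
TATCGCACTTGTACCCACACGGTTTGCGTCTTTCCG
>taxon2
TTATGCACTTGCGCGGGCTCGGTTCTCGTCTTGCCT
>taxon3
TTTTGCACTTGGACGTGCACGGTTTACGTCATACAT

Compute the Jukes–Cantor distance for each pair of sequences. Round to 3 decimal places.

d(taxon1,taxon2) = 0.493, d(taxon1,taxon3) = 0.392, d(taxon2,taxon3) = 0.347

taxon1–taxon2: 13/36 sites differ → p ≈ 0.361111, d = −0.75 ln(1 − 0.481481) = 0.492584 ≈ 0.493.
taxon1–taxon3: 11/36 sites differ → p ≈ 0.305556, d = −0.75 ln(1 − 0.407408) = 0.392437 ≈ 0.392.
taxon2–taxon3: 10/36 sites differ → p ≈ 0.277778, d = −0.75 ln(1 − 0.370371) = 0.346968 ≈ 0.347.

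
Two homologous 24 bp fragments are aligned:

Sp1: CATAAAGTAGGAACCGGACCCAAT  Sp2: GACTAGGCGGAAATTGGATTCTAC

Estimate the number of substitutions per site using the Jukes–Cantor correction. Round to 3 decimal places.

The sequences differ at 13 of 24 sites, so p = 13/24 ≈ 0.541667.
d = −(3/4) ln(1 − 4p/3) = −0.75 ln(1 − 0.722223) = −0.75 ln(0.277777)
  = −0.75 × (-1.280937) = 0.960703 substitutions/site.

0.961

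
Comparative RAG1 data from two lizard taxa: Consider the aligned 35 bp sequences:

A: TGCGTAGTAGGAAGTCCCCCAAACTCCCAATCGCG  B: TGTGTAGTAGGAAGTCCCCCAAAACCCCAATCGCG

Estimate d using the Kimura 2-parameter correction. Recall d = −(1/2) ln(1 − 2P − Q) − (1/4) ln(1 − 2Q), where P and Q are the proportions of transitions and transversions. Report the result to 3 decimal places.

Of 35 sites, 2 differences are transitions and 1 are transversions, so P = 2/35 ≈ 0.057143 and Q = 1/35 ≈ 0.028571.
Under the Kimura two-parameter model, d = −½ ln(1 − 2P − Q) − ¼ ln(1 − 2Q).
1 − 2P − Q = 0.857143, giving −½ ln(0.857143) = 0.077075.
1 − 2Q = 0.942858, giving −¼ ln(0.942858) = 0.014710.
d = 0.077075 + 0.014710 = 0.091785.

0.092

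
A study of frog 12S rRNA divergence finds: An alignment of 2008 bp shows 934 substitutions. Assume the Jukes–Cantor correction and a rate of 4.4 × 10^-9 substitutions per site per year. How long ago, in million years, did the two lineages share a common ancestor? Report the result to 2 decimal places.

p = 934/2008 ≈ 0.465139.
d = −(3/4) ln(1 − 4p/3) = −0.75 ln(1 − 0.620185) = −0.75 ln(0.379815)
  = −0.75 × (-0.968071) = 0.726053 substitutions/site.
Under a molecular clock d = 2μt, so t = d/(2μ) = 0.726053 / (2 × 4.4 × 10^-9) = 82.51 million years.

82.51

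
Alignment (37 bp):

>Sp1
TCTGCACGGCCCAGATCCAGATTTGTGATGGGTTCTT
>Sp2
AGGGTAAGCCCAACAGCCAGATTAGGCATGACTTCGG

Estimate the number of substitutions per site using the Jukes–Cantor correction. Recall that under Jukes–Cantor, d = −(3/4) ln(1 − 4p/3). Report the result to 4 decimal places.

0.6445

The sequences differ at 16 of 37 sites, so p = 16/37 ≈ 0.432432.
d = −(3/4) ln(1 − 4p/3) = −0.75 ln(1 − 0.576576) = −0.75 ln(0.423424)
  = −0.75 × (-0.859381) = 0.644536 substitutions/site.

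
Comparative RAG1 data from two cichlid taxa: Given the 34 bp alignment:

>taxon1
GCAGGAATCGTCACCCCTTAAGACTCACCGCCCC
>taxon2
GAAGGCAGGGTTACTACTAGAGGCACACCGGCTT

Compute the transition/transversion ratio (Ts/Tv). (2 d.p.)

Transitions are A↔G and C↔T; transversions are all other mismatches.
Transitions: 6. Transversions: 8.
R = 6/8 = 0.75.

0.75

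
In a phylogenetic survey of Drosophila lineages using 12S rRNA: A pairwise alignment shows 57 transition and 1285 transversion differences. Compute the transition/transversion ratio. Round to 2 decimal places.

R = 57/1285 = 0.044357… ≈ 0.04 (to 2 d.p.).

0.04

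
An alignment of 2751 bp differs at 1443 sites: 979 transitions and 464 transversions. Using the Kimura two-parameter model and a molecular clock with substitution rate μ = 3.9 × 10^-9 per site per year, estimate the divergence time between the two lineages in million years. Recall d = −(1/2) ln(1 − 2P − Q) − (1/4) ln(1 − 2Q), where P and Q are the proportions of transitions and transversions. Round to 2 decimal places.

149.32

P = 979/2751 ≈ 0.355871 and Q = 464/2751 ≈ 0.168666.
Under the Kimura two-parameter model, d = −½ ln(1 − 2P − Q) − ¼ ln(1 − 2Q).
1 − 2P − Q = 0.119592, giving −½ ln(0.119592) = 1.061835.
1 − 2Q = 0.662668, giving −¼ ln(0.662668) = 0.102870.
d = 1.061835 + 0.102870 = 1.164705.
Under a molecular clock d = 2μt, so t = d/(2μ) = 1.164705 / (2 × 3.9 × 10^-9) = 149.32 million years.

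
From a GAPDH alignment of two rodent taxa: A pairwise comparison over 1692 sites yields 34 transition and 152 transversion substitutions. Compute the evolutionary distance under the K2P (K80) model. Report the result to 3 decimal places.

0.119

P = 34/1692 ≈ 0.020095 and Q = 152/1692 ≈ 0.089835.
Under the Kimura two-parameter model, d = −½ ln(1 − 2P − Q) − ¼ ln(1 − 2Q).
1 − 2P − Q = 0.869975, giving −½ ln(0.869975) = 0.069645.
1 − 2Q = 0.82033, giving −¼ ln(0.82033) = 0.049512.
d = 0.069645 + 0.049512 = 0.119157.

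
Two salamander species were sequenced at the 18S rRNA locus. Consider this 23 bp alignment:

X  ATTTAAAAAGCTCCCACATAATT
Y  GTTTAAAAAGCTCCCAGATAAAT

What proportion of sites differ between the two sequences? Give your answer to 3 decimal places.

The sequences differ at 3 of 23 positions (sites 1, 17, 22).
p = 3/23 = 0.130434… ≈ 0.130 (to 3 d.p.).

0.130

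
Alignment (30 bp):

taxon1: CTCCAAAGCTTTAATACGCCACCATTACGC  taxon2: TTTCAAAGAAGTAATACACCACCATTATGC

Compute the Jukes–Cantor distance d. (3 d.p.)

The sequences differ at 7 of 30 sites (1, 3, 9, 10, 11, 18, 28), so p = 7/30 ≈ 0.233333.
d = −(3/4) ln(1 − 4p/3) = −0.75 ln(1 − 0.311111) = −0.75 ln(0.688889)
  = −0.75 × (-0.372675) = 0.279506 substitutions/site.

0.280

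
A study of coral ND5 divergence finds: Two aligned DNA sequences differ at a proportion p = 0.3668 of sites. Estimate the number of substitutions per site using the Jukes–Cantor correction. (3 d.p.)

0.504

d = −(3/4) ln(1 − 4p/3) = −0.75 ln(1 − 0.489067) = −0.75 ln(0.510933)
  = −0.75 × (-0.671517) = 0.503638 substitutions/site.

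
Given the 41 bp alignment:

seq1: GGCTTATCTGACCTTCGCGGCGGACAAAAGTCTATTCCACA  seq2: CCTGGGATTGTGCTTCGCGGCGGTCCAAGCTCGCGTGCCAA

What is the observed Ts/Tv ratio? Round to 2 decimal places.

Transitions are A↔G and C↔T; transversions are all other mismatches.
Transitions: 4. Transversions: 16.
R = 4/16 = 0.25.

0.25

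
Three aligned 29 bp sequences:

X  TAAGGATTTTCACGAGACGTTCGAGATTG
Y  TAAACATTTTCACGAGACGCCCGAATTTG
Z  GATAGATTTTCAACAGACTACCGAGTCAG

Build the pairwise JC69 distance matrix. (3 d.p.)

X–Y: 6/29 sites differ → p ≈ 0.206897, d = −0.75 ln(1 − 0.275863) = 0.242081 ≈ 0.242.
X–Z: 11/29 sites differ → p ≈ 0.37931, d = −0.75 ln(1 − 0.505747) = 0.528531 ≈ 0.529.
Y–Z: 10/29 sites differ → p ≈ 0.344828, d = −0.75 ln(1 − 0.459771) = 0.461822 ≈ 0.462.

d(X,Y) = 0.242, d(X,Z) = 0.529, d(Y,Z) = 0.462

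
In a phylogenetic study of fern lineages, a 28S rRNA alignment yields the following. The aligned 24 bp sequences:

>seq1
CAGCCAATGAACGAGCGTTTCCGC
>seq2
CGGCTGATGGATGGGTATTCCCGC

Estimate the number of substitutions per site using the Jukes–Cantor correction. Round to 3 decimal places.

The sequences differ at 9 of 24 sites (2, 5, 6, 10, 12, 14, 16, 17, 20), so p = 9/24 = 0.375.
d = −(3/4) ln(1 − 4p/3) = −0.75 ln(1 − 0.5) = −0.75 ln(0.5)
  = −0.75 × (-0.693147) = 0.519860 substitutions/site.

0.520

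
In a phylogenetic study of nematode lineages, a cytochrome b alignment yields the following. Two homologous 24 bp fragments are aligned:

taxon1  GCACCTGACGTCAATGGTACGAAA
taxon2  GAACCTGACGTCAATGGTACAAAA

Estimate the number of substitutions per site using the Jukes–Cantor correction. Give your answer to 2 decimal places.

0.09

The sequences differ at 2 of 24 sites (2, 21), so p = 2/24 ≈ 0.083333.
d = −(3/4) ln(1 − 4p/3) = −0.75 ln(1 − 0.111111) = −0.75 ln(0.888889)
  = −0.75 × (-0.117783) = 0.088337 substitutions/site.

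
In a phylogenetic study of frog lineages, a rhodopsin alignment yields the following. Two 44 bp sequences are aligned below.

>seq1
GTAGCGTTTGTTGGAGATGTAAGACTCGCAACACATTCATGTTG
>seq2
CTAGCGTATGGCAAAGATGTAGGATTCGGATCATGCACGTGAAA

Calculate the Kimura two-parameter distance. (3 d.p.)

Of 44 sites, 10 differences are transitions and 8 are transversions, so P = 10/44 ≈ 0.227273 and Q = 8/44 ≈ 0.181818.
Under the Kimura two-parameter model, d = −½ ln(1 − 2P − Q) − ¼ ln(1 − 2Q).
1 − 2P − Q = 0.363636, giving −½ ln(0.363636) = 0.505801.
1 − 2Q = 0.636364, giving −¼ ln(0.636364) = 0.112996.
d = 0.505801 + 0.112996 = 0.618797.

0.619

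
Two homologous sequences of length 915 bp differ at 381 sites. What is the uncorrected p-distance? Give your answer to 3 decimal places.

p = 381/915 = 0.416393… ≈ 0.416 (to 3 d.p.).

0.416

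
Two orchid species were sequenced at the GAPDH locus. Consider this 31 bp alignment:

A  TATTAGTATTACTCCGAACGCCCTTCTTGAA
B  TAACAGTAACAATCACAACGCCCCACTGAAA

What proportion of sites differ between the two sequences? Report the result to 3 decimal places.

The sequences differ at 11 of 31 positions.
p = 11/31 = 0.354838… ≈ 0.355 (to 3 d.p.).

0.355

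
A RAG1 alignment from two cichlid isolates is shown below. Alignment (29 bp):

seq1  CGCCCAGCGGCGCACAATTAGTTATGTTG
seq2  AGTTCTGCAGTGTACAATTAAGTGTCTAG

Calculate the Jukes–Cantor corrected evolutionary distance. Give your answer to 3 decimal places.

The sequences differ at 12 of 29 sites, so p = 12/29 ≈ 0.413793.
d = −(3/4) ln(1 − 4p/3) = −0.75 ln(1 − 0.551724) = −0.75 ln(0.448276)
  = −0.75 × (-0.802346) = 0.601760 substitutions/site.

0.602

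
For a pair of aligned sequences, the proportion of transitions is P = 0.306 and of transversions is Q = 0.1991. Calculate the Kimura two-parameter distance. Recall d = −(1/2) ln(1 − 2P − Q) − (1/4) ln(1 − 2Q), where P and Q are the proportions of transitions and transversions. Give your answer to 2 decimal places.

0.96

Under the Kimura two-parameter model, d = −½ ln(1 − 2P − Q) − ¼ ln(1 − 2Q).
1 − 2P − Q = 0.1889, giving −½ ln(0.1889) = 0.833269.
1 − 2Q = 0.6018, giving −¼ ln(0.6018) = 0.126958.
d = 0.833269 + 0.126958 = 0.960227.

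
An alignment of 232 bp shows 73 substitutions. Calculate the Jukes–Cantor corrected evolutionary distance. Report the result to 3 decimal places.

p = 73/232 ≈ 0.314655.
d = −(3/4) ln(1 − 4p/3) = −0.75 ln(1 − 0.41954) = −0.75 ln(0.58046)
  = −0.75 × (-0.543934) = 0.407951 substitutions/site.

0.408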